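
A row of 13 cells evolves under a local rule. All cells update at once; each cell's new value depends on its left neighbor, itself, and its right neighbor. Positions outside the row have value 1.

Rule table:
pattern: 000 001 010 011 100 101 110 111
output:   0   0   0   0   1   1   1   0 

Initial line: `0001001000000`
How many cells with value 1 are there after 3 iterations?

1000100100000
1100010010000
0110001001000
count of 1: 4

4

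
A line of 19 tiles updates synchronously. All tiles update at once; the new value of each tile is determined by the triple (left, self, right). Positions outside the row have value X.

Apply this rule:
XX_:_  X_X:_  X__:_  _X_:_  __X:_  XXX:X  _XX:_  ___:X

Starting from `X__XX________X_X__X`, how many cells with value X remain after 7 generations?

______XXXXXX_______
_XXXX__XXXX__XXXXX_
__XX____XX____XXX__
_____XX____XX__X___
_XXX____XX_______X_
__X__XX____XXXXX___
________XX__XXX__X_
count of X: 6

6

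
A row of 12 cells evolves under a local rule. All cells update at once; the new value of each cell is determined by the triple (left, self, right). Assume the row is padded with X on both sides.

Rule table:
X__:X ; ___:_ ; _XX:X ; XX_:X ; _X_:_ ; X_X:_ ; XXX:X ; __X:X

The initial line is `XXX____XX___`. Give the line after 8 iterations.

XXXXXXXXXX_X

XXXX__XXXX_X
XXXXXXXXXX_X
XXXXXXXXXX_X  (fixed point — unchanged through iteration 8)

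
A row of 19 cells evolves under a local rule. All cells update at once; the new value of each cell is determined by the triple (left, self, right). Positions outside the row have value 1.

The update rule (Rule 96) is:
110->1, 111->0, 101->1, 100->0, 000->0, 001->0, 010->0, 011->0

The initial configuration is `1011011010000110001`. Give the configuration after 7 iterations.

iteration 1: 1101101100000010000
iteration 2: 0110110100000000000
iteration 3: 1011011000000000000
iteration 4: 1101101000000000000
iteration 5: 0110110000000000000
iteration 6: 1011010000000000000
iteration 7: 1101100000000000000

1101100000000000000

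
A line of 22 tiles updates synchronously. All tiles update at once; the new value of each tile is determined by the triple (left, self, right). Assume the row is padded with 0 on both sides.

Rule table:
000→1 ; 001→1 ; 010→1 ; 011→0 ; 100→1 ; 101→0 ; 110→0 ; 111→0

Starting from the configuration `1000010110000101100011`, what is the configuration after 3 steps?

1111110001111100011100

1111110001111100011100
0000001110000011100011
1111110001111100011100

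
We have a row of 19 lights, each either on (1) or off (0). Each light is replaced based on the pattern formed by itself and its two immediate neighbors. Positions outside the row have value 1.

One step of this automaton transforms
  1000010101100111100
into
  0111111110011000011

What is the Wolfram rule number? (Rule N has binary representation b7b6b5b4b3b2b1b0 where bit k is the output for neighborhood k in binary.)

55

position 14: 111 → 0  (bit 7 = 0)
position 0: 110 → 0  (bit 6 = 0)
position 6: 101 → 1  (bit 5 = 1)
position 1: 100 → 1  (bit 4 = 1)
position 9: 011 → 0  (bit 3 = 0)
position 5: 010 → 1  (bit 2 = 1)
position 4: 001 → 1  (bit 1 = 1)
position 2: 000 → 1  (bit 0 = 1)
bits b7..b0 = 00110111 = 55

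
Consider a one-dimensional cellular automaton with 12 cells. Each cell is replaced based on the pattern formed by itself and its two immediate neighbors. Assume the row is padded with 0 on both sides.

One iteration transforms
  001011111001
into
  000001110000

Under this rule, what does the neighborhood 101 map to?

At position 3 the neighborhood is 101; the next row has 0 there.

0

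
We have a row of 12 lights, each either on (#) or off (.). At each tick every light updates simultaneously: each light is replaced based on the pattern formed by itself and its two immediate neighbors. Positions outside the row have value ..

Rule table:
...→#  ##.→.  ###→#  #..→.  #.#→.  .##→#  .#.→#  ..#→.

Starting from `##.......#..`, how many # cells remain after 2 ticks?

#..#####.#.#
#..####..#.#
count of #: 7

7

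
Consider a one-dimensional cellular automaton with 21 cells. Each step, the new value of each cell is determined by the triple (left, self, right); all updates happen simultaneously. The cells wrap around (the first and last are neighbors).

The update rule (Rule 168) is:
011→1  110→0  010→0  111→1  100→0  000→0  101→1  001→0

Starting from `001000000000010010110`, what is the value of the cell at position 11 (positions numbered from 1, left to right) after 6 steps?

0

000000000000000001100
000000000000000001000
000000000000000000000
000000000000000000000  (fixed point — unchanged through step 6)
position 11 holds 0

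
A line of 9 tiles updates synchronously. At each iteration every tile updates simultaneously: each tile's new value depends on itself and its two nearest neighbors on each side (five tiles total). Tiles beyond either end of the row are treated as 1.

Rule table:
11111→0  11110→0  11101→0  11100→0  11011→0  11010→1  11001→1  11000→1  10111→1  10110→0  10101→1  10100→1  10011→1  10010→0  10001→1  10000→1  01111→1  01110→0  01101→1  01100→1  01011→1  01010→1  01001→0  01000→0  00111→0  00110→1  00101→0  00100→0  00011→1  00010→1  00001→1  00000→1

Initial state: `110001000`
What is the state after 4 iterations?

110100001

001110011
110001101
001111101
110100001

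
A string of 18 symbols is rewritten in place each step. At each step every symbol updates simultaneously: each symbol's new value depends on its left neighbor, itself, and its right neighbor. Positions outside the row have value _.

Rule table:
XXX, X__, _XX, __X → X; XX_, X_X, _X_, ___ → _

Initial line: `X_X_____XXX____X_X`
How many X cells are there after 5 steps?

5

step 1: ___X___XXX_X__X___
step 2: __X_X_XXX___XX_X__
step 3: _X____XX_X_XX___X_
step 4: X_X__XX____X_X_X_X
step 5: ___XXX_X__X_______
count of X: 5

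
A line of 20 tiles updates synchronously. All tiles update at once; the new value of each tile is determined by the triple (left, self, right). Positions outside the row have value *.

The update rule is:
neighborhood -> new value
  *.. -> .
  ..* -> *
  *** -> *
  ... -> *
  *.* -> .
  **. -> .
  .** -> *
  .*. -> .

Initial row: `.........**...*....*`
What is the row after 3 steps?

.*******..**..******

step 1: .*********..**..****
step 2: .********..**..*****
step 3: .*******..**..******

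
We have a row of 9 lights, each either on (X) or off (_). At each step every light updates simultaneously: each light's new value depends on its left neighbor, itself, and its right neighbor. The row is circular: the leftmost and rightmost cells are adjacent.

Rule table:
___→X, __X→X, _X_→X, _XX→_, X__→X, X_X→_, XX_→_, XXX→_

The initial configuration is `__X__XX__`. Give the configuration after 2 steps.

_____XX__

XXXXX__XX
_____XX__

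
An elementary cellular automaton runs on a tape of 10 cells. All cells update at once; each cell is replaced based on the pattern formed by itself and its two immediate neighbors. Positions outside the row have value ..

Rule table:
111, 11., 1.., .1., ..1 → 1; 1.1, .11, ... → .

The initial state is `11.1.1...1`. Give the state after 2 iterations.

.1.1.11.11
11.1..1..1

11.1..1..1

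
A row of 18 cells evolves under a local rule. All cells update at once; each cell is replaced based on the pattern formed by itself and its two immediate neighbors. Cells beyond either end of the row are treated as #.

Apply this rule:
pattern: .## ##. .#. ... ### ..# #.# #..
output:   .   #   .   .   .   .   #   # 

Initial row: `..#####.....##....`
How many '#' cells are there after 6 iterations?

#.....##.....##...
##.....##.....##..
.##.....##.....##.
#.##.....##.....##
##.##.....##......
.##.##.....##.....
count of #: 6

6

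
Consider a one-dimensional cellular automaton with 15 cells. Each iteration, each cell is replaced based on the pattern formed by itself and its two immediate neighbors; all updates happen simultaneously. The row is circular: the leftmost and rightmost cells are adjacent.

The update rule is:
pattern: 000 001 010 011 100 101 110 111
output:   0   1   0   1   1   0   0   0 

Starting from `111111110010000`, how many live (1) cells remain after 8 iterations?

6

iteration 1: 100000001101001
iteration 2: 010000011000111
iteration 3: 001000110101100
iteration 4: 010101100001010
iteration 5: 100001010010001
iteration 6: 010010001101011
iteration 7: 001101011000010
iteration 8: 011000010100101
count of 1: 6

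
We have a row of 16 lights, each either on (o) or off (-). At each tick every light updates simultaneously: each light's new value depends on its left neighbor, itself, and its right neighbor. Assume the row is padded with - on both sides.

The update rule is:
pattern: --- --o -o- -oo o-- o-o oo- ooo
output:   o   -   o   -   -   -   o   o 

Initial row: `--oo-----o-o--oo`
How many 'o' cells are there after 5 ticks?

tick 1: o--o-ooo-o-o---o
tick 2: o--o--oo-o-o-o-o
tick 3: o--o---o-o-o-o-o
tick 4: o--o-o-o-o-o-o-o
tick 5: o--o-o-o-o-o-o-o
count of o: 8

8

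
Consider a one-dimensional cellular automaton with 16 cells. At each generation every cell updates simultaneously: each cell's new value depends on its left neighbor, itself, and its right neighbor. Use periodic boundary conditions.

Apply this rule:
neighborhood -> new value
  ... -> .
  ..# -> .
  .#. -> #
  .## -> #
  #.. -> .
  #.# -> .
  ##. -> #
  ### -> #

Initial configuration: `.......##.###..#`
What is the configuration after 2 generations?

.......##.###..#

generation 1: .......##.###..#  (fixed point — unchanged through generation 2)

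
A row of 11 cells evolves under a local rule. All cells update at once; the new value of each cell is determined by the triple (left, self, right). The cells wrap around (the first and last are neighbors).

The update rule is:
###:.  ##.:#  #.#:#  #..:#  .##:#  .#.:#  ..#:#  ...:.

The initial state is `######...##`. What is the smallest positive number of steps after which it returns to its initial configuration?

4

.....##.##.
....#######
#..##.....#
######...##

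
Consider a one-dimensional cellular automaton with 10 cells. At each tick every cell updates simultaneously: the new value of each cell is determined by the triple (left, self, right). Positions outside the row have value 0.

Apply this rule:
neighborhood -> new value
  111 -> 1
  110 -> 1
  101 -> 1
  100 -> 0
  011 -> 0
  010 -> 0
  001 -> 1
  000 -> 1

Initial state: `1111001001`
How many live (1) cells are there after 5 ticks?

4

tick 1: 0111010010
tick 2: 1011100100
tick 3: 0101101001
tick 4: 1010110010
tick 5: 0101010100
count of 1: 4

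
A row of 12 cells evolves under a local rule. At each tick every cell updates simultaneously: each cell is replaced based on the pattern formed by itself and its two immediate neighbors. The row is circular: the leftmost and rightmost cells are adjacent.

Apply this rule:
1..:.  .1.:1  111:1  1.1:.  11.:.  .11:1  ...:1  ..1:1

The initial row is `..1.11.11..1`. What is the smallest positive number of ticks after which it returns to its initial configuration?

.11.1..1..11
.1..1.11.11.
11.11.1..1..
1..1..1.11.1
..11.11.1..1
.11..1..1.11
.1..11.11.1.
11.11..1..1.
1..1..11.11.
1.11.11..1..
1.1..1..11.1
..1.11.11..1

12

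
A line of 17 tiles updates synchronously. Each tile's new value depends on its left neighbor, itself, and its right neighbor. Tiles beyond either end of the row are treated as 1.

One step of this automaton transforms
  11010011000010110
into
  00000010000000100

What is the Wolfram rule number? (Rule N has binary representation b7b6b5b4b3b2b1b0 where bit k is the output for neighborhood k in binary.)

position 0: 111 → 0  (bit 7 = 0)
position 1: 110 → 0  (bit 6 = 0)
position 2: 101 → 0  (bit 5 = 0)
position 4: 100 → 0  (bit 4 = 0)
position 6: 011 → 1  (bit 3 = 1)
position 3: 010 → 0  (bit 2 = 0)
position 5: 001 → 0  (bit 1 = 0)
position 9: 000 → 0  (bit 0 = 0)
bits b7..b0 = 00001000 = 8

8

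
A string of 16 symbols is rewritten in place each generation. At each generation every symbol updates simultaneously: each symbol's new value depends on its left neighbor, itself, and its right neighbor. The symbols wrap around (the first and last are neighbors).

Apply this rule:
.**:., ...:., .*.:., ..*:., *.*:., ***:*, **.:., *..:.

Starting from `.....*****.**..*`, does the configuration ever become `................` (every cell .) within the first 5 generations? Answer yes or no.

yes

generation 1: ......***.......
generation 2: .......*........
generation 3: ................
all cells are . at generation 3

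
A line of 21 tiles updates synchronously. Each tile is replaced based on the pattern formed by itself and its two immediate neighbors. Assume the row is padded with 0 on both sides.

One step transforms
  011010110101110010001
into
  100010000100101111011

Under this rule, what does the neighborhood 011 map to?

0

At position 1 the neighborhood is 011; the next row has 0 there.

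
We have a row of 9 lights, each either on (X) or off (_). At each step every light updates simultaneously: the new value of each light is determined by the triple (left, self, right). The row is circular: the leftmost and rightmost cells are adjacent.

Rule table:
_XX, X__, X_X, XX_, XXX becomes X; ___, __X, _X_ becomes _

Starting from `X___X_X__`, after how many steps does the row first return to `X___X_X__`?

_X___X_X_
__X___X_X
X__X___X_
_X__X___X
X_X__X___
_X_X__X__
__X_X__X_
___X_X__X
X___X_X__

9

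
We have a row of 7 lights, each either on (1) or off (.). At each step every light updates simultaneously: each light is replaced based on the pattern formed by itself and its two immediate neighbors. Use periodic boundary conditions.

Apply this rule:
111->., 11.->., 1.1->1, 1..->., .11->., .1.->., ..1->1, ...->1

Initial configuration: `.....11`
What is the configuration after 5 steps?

.1111..
1.....1
..1111.
11.....
...1111

...1111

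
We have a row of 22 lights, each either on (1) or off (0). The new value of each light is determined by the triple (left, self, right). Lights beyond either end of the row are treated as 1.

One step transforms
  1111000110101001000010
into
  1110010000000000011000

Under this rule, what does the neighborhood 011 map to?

At position 7 the neighborhood is 011; the next row has 0 there.

0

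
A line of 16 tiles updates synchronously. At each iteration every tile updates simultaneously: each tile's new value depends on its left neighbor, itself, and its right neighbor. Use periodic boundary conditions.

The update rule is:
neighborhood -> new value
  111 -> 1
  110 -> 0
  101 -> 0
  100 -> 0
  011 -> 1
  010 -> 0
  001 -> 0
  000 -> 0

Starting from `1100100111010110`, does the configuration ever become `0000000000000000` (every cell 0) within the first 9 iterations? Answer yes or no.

yes

1000000110000100
0000000100000000
0000000000000000
all cells are 0 at iteration 3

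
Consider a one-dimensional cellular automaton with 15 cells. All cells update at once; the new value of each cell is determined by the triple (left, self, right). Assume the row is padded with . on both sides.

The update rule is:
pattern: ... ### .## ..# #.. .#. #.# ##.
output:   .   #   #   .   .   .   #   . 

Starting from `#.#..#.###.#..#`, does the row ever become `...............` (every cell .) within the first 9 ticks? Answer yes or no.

yes

.#....###.#....
......##.#.....
......#.#......
.......#.......
...............
all cells are . at tick 5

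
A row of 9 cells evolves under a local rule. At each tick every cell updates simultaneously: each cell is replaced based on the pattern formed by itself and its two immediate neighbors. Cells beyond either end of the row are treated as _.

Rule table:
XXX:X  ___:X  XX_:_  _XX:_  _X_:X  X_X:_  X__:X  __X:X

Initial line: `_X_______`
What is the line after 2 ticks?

tick 1: XXXXXXXXX
tick 2: _XXXXXXX_

_XXXXXXX_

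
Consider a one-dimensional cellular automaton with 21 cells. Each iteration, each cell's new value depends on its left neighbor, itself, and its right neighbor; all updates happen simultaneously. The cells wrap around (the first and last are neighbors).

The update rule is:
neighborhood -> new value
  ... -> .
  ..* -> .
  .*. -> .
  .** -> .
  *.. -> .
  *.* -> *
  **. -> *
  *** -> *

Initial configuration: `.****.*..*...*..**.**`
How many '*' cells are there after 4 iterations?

iteration 1: *.****...........**.*
iteration 2: **.***............**.
iteration 3: .**.**.............**
iteration 4: *.**.*..............*
count of *: 5

5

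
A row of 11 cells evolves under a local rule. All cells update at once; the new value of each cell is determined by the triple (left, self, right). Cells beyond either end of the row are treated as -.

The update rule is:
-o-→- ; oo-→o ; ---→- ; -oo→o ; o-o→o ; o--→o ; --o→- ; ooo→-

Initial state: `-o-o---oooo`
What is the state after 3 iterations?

--o-o--o--o
---o-o--o--
----o-o--o-

----o-o--o-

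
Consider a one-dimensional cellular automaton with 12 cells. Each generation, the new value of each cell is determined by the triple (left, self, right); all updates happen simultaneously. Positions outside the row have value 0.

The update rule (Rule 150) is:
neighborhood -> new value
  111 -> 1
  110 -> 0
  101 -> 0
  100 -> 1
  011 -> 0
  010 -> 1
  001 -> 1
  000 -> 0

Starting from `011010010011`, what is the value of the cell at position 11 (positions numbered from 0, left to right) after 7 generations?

0

100011111100
110101111010
000100110011
001111001100
010110110010
110000001111
001000010110
position 11 holds 0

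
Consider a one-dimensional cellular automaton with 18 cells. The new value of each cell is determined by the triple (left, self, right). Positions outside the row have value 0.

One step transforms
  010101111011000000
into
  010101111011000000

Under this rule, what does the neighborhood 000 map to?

At position 13 the neighborhood is 000; the next row has 0 there.

0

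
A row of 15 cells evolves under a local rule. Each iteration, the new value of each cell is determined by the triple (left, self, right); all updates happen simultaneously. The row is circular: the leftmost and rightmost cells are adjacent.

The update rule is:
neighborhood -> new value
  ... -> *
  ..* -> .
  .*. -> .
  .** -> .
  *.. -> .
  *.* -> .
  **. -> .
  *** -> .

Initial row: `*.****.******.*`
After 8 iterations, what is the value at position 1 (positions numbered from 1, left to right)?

*

...............
***************
...............  (repeats iteration 1; period 2)
iteration 8: ***************
position 1 holds *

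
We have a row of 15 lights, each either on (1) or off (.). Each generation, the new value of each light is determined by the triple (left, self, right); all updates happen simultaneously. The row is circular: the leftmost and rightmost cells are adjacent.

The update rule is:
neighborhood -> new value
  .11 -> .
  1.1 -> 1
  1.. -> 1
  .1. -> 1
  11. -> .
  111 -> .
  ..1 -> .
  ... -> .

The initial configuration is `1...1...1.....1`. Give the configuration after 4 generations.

.1..11..11.....
.11...1...1....
...1..11..11...
...11...1...1..

...11...1...1..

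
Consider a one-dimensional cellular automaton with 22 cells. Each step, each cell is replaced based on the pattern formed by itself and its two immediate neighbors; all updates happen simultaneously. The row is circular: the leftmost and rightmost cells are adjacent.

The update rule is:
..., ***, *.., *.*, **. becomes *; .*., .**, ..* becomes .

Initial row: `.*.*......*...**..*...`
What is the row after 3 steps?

..*.*****..**..**..***
*..*.*****..**..**..**
**..*.*****..**..**..*

**..*.*****..**..**..*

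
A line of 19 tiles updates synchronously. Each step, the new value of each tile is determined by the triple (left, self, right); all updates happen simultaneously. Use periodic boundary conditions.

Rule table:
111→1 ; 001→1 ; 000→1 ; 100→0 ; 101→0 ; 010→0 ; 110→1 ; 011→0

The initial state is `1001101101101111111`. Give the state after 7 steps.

1010100100100111111
1000001001001011111
1011110010010001111
1001110100100110111
1010110001001010011
1000010110010000101
1011100010100111000

1011100010100111000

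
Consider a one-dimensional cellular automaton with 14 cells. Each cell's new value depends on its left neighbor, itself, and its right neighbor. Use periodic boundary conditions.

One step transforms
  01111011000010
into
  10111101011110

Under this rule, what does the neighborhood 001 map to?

1

At position 0 the neighborhood is 001; the next row has 1 there.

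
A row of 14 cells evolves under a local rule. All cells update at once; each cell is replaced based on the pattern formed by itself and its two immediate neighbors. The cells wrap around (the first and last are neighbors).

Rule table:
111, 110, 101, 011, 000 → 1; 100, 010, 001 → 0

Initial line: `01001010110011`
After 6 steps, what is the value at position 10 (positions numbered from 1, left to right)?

10000101110011
10110011110011
11110011110011
11110011110011  (fixed point — unchanged through step 6)
position 10 holds 1

1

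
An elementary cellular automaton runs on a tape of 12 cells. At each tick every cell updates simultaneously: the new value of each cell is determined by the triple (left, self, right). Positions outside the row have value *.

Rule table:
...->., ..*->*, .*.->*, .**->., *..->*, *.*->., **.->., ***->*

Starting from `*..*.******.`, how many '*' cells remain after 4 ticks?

4

.***..****..
..*.**.**.**
***........*
**.*......*.
count of *: 4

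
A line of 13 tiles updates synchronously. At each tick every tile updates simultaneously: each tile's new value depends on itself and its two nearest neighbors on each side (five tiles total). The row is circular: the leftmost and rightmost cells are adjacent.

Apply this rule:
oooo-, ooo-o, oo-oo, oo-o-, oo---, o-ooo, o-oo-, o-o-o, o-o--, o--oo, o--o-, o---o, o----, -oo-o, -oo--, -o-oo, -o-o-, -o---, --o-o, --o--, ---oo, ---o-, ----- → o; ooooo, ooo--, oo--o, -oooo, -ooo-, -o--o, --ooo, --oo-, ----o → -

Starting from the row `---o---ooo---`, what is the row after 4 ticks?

oo-o--o-oooo-

o-ooooo---ooo
ooo--o-ooo--o
-o--oooo---o-
oo-o--o-oooo-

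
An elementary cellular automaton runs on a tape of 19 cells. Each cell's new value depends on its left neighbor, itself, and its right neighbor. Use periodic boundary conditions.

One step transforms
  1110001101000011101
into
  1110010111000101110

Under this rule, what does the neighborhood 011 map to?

0

At position 6 the neighborhood is 011; the next row has 0 there.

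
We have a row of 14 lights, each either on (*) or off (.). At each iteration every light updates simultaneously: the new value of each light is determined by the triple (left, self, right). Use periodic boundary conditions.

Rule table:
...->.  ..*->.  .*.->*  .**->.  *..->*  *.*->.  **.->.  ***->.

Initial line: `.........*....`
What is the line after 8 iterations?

.........**...
...........*..
...........**.
.............*
*............*
.*............
.**...........
...*..........

...*..........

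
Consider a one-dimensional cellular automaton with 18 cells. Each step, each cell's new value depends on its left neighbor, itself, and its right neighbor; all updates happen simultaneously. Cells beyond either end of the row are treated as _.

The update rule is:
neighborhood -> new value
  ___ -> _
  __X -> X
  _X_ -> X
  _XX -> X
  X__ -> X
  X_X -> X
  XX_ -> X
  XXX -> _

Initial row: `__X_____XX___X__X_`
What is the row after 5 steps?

XX_______XX______X

step 1: _XXX___XXXX_XXXXXX
step 2: XX_XX_XX__XXX____X
step 3: XXXXXXXXXXX_XX__XX
step 4: X_________XXXXXXXX
step 5: XX_______XX______X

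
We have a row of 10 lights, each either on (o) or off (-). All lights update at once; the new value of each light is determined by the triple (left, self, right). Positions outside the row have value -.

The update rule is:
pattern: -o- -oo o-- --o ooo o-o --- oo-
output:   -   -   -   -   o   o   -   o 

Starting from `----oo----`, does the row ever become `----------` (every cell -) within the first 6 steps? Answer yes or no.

yes

step 1: -----o----
step 2: ----------
all cells are - at step 2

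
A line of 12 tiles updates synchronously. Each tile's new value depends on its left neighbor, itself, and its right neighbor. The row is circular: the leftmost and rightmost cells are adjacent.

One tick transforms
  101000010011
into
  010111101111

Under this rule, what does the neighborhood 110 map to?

0

At position 0 the neighborhood is 110; the next row has 0 there.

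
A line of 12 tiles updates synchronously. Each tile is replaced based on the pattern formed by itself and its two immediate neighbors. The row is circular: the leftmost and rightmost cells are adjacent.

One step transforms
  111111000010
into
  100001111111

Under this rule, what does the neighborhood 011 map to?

At position 0 the neighborhood is 011; the next row has 1 there.

1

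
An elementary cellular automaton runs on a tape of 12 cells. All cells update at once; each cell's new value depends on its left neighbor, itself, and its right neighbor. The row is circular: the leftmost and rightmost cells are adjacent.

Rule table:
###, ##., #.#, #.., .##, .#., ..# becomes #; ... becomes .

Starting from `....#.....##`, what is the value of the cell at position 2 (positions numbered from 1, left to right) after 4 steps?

#

#..###...###
#######.####
############
############
position 2 holds #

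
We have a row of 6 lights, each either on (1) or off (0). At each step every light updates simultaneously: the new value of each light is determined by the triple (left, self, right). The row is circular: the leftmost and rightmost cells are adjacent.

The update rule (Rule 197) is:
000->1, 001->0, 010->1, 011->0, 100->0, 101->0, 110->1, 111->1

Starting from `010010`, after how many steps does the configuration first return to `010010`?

1

step 1: 010010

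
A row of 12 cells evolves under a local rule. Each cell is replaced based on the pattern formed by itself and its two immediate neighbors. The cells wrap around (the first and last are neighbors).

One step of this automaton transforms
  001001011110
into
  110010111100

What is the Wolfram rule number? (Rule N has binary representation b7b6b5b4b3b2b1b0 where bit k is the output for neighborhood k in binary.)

position 8: 111 → 1  (bit 7 = 1)
position 10: 110 → 0  (bit 6 = 0)
position 6: 101 → 1  (bit 5 = 1)
position 3: 100 → 0  (bit 4 = 0)
position 7: 011 → 1  (bit 3 = 1)
position 2: 010 → 0  (bit 2 = 0)
position 1: 001 → 1  (bit 1 = 1)
position 0: 000 → 1  (bit 0 = 1)
bits b7..b0 = 10101011 = 171

171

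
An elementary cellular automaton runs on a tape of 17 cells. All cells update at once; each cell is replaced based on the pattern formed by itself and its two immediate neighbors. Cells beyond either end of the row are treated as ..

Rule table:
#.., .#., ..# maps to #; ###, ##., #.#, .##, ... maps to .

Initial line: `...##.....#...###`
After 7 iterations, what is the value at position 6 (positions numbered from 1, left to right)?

#

iteration 1: ..#..#...###.#...
iteration 2: .######.#....##..
iteration 3: #.......##..#..#.
iteration 4: ##.....#..#######
iteration 5: ..#...####.......
iteration 6: .###.#....#......
iteration 7: #....##..###.....
position 6 holds #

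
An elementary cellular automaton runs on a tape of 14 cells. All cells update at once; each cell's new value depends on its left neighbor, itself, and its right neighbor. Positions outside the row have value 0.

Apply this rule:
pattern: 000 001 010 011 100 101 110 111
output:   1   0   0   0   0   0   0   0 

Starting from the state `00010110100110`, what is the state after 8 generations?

generation 1: 11000000000000
generation 2: 00011111111111
generation 3: 11000000000000  (repeats generation 1; period 2)
generation 8: 00011111111111

00011111111111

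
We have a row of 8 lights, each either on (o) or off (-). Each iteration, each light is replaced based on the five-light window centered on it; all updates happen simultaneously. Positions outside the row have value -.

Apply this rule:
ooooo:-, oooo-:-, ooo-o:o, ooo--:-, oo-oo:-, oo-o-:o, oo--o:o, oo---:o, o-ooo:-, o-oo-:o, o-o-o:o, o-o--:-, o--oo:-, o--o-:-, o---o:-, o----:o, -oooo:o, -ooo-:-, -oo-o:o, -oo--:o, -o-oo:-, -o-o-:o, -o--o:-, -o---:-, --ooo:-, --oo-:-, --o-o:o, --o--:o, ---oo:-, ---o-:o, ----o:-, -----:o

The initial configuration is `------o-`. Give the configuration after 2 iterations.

-o-o-ooo

oooo-oo-
-o-o-ooo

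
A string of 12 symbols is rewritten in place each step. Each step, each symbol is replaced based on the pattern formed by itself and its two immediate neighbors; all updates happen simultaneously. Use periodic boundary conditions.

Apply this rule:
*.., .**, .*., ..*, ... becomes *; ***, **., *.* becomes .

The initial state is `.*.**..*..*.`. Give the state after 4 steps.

**.*.*******
...*.*......
****.*******
.....*......

.....*......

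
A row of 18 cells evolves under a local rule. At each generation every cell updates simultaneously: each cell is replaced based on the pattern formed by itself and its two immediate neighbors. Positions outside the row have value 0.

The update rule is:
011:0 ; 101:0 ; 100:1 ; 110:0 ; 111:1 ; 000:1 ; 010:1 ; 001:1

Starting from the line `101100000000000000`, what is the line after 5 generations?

generation 1: 100011111111111111
generation 2: 111101111111111110
generation 3: 011000111111111101
generation 4: 100111011111111001
generation 5: 111010001111110111

111010001111110111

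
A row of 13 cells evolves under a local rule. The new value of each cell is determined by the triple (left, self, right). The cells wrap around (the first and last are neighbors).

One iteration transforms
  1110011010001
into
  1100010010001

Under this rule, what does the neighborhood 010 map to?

At position 8 the neighborhood is 010; the next row has 1 there.

1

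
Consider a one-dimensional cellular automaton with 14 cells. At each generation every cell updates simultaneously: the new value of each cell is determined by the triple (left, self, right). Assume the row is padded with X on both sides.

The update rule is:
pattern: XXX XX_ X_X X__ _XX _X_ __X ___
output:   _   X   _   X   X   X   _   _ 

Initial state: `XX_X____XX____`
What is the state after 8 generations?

_X_X_XX_X_X_X_

generation 1: _X_XX___XXX___
generation 2: _X_XXX__X_XX__
generation 3: _X_X_XX_X_XXX_
generation 4: _X_X_XX_X_X_X_
generation 5: _X_X_XX_X_X_X_  (fixed point — unchanged through generation 8)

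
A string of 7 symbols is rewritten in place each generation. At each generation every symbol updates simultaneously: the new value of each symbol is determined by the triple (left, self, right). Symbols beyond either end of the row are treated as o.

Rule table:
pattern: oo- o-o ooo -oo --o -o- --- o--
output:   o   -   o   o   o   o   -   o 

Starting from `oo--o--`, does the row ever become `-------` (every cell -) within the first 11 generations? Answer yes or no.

no

ooooooo
ooooooo  (fixed point — unchanged through generation 11)
generation 11 is ooooooo, still not uniform -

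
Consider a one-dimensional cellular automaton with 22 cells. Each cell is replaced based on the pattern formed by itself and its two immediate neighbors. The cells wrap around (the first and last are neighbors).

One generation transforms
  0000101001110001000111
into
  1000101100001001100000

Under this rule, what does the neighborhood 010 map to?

At position 4 the neighborhood is 010; the next row has 1 there.

1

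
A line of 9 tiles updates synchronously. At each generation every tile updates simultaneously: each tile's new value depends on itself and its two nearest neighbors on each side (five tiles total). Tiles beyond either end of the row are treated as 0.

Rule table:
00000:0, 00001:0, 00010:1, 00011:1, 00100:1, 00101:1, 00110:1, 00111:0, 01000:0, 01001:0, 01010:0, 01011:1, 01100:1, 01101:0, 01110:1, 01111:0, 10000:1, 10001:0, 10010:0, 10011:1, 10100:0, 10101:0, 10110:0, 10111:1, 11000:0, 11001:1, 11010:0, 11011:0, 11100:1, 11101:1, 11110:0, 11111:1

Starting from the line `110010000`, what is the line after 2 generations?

generation 1: 111010100
generation 2: 011000001

011000001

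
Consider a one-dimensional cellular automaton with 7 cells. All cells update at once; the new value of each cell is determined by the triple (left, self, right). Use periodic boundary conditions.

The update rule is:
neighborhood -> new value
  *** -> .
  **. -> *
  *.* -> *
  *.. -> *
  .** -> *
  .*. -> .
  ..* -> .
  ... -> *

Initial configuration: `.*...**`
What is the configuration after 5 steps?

*..**.*

*.**.**
******.
*....**
****.*.
*..**.*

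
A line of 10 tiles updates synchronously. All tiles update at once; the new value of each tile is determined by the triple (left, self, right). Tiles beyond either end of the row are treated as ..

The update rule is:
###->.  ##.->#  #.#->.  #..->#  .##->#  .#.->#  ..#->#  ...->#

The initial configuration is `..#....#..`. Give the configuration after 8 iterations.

iteration 1: ##########
iteration 2: #........#
iteration 3: ##########  (repeats iteration 1; period 2)
iteration 8: #........#

#........#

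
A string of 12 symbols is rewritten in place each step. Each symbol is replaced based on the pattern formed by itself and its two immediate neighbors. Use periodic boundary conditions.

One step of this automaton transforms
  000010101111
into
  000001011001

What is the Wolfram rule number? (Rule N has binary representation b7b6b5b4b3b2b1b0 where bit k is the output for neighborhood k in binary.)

position 9: 111 → 0  (bit 7 = 0)
position 11: 110 → 1  (bit 6 = 1)
position 5: 101 → 1  (bit 5 = 1)
position 0: 100 → 0  (bit 4 = 0)
position 8: 011 → 1  (bit 3 = 1)
position 4: 010 → 0  (bit 2 = 0)
position 3: 001 → 0  (bit 1 = 0)
position 1: 000 → 0  (bit 0 = 0)
bits b7..b0 = 01101000 = 104

104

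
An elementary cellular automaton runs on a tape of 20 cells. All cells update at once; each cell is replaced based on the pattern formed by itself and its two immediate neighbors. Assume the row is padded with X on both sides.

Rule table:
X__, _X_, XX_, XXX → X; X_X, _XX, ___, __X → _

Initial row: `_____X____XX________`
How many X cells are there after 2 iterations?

6

X____XX____XX_______
XX____XX____XX______
count of X: 6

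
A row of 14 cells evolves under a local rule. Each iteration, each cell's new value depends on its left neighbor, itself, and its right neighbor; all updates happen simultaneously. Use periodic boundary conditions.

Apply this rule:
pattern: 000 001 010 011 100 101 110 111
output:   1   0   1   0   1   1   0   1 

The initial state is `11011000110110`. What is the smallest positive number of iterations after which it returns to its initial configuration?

28

00100110001001
10110001101101
01001100010010
01100011011011
10011000100100
11000110110110
00110001001001
10001101101101
01100010010010
00011011011011
11000100100100
00110110110110
10001001001001
01101101101100
00010010010011
11011011011000
00100100100110
10110110110001
01001001001100
01101101100011
10010010011000
11011011000110
00100100110001
10110110001101
01001001100010
01101100011011
10010011000100
11011000110110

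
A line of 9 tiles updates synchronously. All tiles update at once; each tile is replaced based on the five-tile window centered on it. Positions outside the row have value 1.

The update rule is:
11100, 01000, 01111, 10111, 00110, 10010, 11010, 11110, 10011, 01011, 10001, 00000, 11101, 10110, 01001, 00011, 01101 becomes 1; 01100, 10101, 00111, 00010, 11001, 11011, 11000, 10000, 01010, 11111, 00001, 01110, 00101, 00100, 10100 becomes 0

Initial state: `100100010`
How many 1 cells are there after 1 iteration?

5

101011001
count of 1: 5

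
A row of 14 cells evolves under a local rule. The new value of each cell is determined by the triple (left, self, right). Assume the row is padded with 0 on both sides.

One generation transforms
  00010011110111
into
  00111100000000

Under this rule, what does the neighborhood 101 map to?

At position 10 the neighborhood is 101; the next row has 0 there.

0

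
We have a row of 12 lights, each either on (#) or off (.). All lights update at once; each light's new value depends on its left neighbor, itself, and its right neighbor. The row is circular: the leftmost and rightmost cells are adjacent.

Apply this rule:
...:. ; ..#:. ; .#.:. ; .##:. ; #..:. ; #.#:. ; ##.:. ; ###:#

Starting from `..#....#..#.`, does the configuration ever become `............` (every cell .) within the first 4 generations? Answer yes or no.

yes

............
all cells are . at generation 1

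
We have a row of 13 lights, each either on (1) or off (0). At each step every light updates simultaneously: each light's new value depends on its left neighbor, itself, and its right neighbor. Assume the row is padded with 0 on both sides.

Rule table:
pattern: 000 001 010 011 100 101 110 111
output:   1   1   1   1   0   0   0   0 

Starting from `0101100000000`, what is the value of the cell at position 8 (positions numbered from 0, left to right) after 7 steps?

0

step 1: 1101001111111
step 2: 1001011000000
step 3: 1011010011111
step 4: 1010010110000
step 5: 1010110100111
step 6: 1010100101100
step 7: 1010101101001
position 8 holds 0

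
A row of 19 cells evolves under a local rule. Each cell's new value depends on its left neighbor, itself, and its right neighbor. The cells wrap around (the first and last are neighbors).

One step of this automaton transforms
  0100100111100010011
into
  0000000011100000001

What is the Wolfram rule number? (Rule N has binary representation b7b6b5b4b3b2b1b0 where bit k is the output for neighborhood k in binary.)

position 8: 111 → 1  (bit 7 = 1)
position 10: 110 → 1  (bit 6 = 1)
position 0: 101 → 0  (bit 5 = 0)
position 2: 100 → 0  (bit 4 = 0)
position 7: 011 → 0  (bit 3 = 0)
position 1: 010 → 0  (bit 2 = 0)
position 3: 001 → 0  (bit 1 = 0)
position 12: 000 → 0  (bit 0 = 0)
bits b7..b0 = 11000000 = 192

192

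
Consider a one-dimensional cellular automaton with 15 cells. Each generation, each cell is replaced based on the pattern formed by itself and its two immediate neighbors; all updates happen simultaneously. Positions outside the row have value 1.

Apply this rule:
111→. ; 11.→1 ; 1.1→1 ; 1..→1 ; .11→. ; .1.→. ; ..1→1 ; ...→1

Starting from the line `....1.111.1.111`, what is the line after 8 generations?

11.11.11.111111

1111.1..11.1...
...11.11.11.111
111.11.11.11...
..11.11.11.1111
11.11.11.11....
.11.11.11.11111
1.11.11.11.....
11.11.11.111111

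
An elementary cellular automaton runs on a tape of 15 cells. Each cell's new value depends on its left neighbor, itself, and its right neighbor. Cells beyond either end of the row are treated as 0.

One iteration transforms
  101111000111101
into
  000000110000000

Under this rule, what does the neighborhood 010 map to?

At position 0 the neighborhood is 010; the next row has 0 there.

0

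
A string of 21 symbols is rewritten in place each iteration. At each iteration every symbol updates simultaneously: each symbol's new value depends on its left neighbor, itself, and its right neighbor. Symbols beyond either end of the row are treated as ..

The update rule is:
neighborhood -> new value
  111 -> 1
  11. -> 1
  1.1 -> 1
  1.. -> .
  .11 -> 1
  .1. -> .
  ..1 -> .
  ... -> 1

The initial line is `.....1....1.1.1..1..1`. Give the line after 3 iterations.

11111.111.1....111111

1111...11..1.1.......
1111.1.11...1..111111
11111.111.1....111111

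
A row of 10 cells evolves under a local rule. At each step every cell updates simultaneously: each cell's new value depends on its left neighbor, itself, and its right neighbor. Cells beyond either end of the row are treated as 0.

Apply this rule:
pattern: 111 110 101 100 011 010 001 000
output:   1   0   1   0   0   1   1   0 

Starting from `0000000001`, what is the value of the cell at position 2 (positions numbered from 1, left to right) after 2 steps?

0

step 1: 0000000011
step 2: 0000000100
position 2 holds 0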